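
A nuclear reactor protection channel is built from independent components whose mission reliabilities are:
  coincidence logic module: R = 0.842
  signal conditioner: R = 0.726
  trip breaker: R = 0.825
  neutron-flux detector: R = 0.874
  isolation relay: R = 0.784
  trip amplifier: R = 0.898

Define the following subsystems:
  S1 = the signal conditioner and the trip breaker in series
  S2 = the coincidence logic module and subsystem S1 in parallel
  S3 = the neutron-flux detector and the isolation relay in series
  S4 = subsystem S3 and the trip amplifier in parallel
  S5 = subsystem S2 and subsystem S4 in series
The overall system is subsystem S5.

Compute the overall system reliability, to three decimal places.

Series (signal conditioner and trip breaker): 0.72600 × 0.82500 = 0.59895
Parallel (coincidence logic module and [0.59895]): 1 − (1 − 0.84200)(1 − 0.59895) = 0.93663
Series (neutron-flux detector and isolation relay): 0.87400 × 0.78400 = 0.68522
Parallel ([0.68522] and trip amplifier): 1 − (1 − 0.68522)(1 − 0.89800) = 0.96789
Series ([0.93663] and [0.96789]): 0.93663 × 0.96789 = 0.907

0.907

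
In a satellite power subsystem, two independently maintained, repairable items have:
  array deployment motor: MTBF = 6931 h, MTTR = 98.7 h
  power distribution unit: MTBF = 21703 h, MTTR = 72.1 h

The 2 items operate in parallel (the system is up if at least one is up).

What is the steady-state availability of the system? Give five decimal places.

A(array deployment motor) = MTBF/(MTBF+MTTR) = 6931/(6931+98.7) = 0.985960
A(power distribution unit) = MTBF/(MTBF+MTTR) = 21703/(21703+72.1) = 0.996689
Parallel availability: 1 − (1 − 0.985960)(1 − 0.996689) = 0.99995

0.99995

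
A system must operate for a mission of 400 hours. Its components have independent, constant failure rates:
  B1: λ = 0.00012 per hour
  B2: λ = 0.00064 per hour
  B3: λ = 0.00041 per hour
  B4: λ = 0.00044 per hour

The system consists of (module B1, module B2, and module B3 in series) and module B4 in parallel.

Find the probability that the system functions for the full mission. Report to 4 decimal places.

R(B1) = exp(−0.00012 × 400) = 0.953134
R(B2) = exp(−0.00064 × 400) = 0.774142
R(B3) = exp(−0.00041 × 400) = 0.848742
R(B4) = exp(−0.00044 × 400) = 0.838618
Series (B1, B2, and B3): 0.953134 × 0.774142 × 0.848742 = 0.626254
Parallel ([0.626254] and B4): 1 − (1 − 0.626254)(1 − 0.838618) = 0.9397

0.9397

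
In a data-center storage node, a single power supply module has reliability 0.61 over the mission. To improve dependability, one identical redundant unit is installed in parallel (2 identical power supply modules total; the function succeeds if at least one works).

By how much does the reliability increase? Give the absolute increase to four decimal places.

0.2379

R_before = 0.61
R_after = 1 − (1 − 0.61)^2 = 0.8479
ΔR = 0.8479 − 0.61 = 0.2379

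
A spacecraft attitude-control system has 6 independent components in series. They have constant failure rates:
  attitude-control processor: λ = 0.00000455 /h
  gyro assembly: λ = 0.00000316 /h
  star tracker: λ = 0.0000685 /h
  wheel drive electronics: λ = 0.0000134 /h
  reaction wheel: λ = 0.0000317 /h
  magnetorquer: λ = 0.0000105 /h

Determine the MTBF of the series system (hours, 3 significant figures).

Series of exponential components: λ_sys = Σ λ_i
λ_sys = 0.00000455 + 0.00000316 + 0.0000685 + 0.0000134 + 0.0000317 + 0.0000105 = 1.3181e-04 /h
MTBF = 1 / λ_sys = 7590 h

7590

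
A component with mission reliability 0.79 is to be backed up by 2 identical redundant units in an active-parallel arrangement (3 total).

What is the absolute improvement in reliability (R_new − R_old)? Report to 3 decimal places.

0.201

R_before = 0.79
R_after = 1 − (1 − 0.79)^3 = 0.991
ΔR = 0.991 − 0.79 = 0.201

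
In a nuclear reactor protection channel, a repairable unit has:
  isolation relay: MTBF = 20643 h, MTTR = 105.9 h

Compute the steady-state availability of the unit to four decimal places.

0.9949

A(isolation relay) = MTBF/(MTBF+MTTR) = 20643/(20643+105.9) = 0.9949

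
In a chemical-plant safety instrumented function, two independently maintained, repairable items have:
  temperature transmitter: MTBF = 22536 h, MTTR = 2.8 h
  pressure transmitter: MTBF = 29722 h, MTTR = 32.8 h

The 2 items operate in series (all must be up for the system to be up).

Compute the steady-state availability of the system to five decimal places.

A(temperature transmitter) = MTBF/(MTBF+MTTR) = 22536/(22536+2.8) = 0.999876
A(pressure transmitter) = MTBF/(MTBF+MTTR) = 29722/(29722+32.8) = 0.998898
Series availability: 0.999876 × 0.998898 = 0.99877

0.99877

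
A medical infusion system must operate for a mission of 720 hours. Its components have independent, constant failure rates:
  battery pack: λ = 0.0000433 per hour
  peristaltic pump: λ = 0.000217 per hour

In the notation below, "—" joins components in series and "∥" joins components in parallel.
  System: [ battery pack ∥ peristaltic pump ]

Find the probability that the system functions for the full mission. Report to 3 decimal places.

R(battery pack) = exp(−0.0000433 × 720) = 0.96930
R(peristaltic pump) = exp(−0.000217 × 720) = 0.85535
Parallel (battery pack and peristaltic pump): 1 − (1 − 0.96930)(1 − 0.85535) = 0.996

0.996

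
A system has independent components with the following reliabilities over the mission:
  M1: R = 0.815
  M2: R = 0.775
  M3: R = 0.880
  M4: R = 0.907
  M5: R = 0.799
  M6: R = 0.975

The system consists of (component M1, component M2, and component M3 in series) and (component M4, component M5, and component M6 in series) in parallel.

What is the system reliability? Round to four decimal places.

Series (M1, M2, and M3): 0.815000 × 0.775000 × 0.880000 = 0.555830
Series (M4, M5, and M6): 0.907000 × 0.799000 × 0.975000 = 0.706576
Parallel ([0.555830] and [0.706576]): 1 − (1 − 0.555830)(1 − 0.706576) = 0.8697

0.8697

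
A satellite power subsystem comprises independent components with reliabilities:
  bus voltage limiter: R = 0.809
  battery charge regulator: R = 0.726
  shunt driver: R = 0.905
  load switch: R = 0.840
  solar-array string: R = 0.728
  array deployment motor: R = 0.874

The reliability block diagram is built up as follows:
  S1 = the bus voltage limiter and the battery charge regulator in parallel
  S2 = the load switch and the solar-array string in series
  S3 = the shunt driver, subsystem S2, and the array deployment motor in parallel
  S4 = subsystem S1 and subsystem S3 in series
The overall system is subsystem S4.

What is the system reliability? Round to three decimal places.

Parallel (bus voltage limiter and battery charge regulator): 1 − (1 − 0.80900)(1 − 0.72600) = 0.94767
Series (load switch and solar-array string): 0.84000 × 0.72800 = 0.61152
Parallel (shunt driver, [0.61152], and array deployment motor): 1 − (1 − 0.90500)(1 − 0.61152)(1 − 0.87400) = 0.99535
Series ([0.94767] and [0.99535]): 0.94767 × 0.99535 = 0.943

0.943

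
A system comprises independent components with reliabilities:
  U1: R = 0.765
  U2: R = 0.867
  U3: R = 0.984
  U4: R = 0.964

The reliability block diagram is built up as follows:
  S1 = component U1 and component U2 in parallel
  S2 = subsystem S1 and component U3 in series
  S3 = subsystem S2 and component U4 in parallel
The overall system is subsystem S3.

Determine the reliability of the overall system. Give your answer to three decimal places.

Parallel (U1 and U2): 1 − (1 − 0.76500)(1 − 0.86700) = 0.96875
Series ([0.96875] and U3): 0.96875 × 0.98400 = 0.95325
Parallel ([0.95325] and U4): 1 − (1 − 0.95325)(1 − 0.96400) = 0.998

0.998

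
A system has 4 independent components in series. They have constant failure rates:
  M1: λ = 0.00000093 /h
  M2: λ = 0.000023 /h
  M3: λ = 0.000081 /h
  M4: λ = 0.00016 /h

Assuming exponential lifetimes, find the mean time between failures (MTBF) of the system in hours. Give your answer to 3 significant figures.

3770

Series of exponential components: λ_sys = Σ λ_i
λ_sys = 0.00000093 + 0.000023 + 0.000081 + 0.00016 = 2.6493e-04 /h
MTBF = 1 / λ_sys = 3770 h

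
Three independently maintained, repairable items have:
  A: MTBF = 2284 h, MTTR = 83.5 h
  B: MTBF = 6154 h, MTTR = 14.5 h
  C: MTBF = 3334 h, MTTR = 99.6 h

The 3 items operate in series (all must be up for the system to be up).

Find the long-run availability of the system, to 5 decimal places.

A(A) = MTBF/(MTBF+MTTR) = 2284/(2284+83.5) = 0.964731
A(B) = MTBF/(MTBF+MTTR) = 6154/(6154+14.5) = 0.997649
A(C) = MTBF/(MTBF+MTTR) = 3334/(3334+99.6) = 0.970993
Series availability: 0.964731 × 0.997649 × 0.970993 = 0.93454

0.93454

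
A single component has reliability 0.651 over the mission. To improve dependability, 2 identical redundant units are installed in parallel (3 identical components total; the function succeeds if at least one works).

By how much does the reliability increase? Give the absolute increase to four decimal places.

0.3065

R_before = 0.651
R_after = 1 − (1 − 0.651)^3 = 0.9575
ΔR = 0.9575 − 0.651 = 0.3065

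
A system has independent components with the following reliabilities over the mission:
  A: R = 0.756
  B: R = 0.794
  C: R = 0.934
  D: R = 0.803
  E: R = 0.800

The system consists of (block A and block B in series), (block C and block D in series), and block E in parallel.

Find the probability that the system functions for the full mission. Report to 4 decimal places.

0.9800

Series (A and B): 0.756000 × 0.794000 = 0.600264
Series (C and D): 0.934000 × 0.803000 = 0.750002
Parallel ([0.600264], [0.750002], and E): 1 − (1 − 0.600264)(1 − 0.750002)(1 − 0.800000) = 0.9800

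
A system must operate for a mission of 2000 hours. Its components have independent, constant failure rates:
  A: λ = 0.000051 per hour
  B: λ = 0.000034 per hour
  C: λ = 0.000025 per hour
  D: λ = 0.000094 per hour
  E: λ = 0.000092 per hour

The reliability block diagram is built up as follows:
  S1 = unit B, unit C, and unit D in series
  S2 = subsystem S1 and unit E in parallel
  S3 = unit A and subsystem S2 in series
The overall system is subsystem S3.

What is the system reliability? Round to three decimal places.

0.863

R(A) = exp(−0.000051 × 2000) = 0.90303
R(B) = exp(−0.000034 × 2000) = 0.93426
R(C) = exp(−0.000025 × 2000) = 0.95123
R(D) = exp(−0.000094 × 2000) = 0.82861
R(E) = exp(−0.000092 × 2000) = 0.83194
Series (B, C, and D): 0.93426 × 0.95123 × 0.82861 = 0.73638
Parallel ([0.73638] and E): 1 − (1 − 0.73638)(1 − 0.83194) = 0.95570
Series (A and [0.95570]): 0.90303 × 0.95570 = 0.863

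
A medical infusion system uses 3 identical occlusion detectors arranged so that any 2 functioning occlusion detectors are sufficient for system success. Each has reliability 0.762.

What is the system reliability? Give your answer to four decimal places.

R = Σ_{i=2}^{3} C(3,i) p^i (1−p)^{3−i} with p = 0.762
C(3,2)·0.762^2·0.238^1 = 0.414580
C(3,3)·0.762^3·0.238^0 = 0.442451
Sum = 0.8570

0.8570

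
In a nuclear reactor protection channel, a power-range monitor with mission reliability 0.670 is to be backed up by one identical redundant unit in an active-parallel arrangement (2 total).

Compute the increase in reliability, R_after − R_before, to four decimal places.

R_before = 0.670
R_after = 1 − (1 − 0.670)^2 = 0.8911
ΔR = 0.8911 − 0.670 = 0.2211

0.2211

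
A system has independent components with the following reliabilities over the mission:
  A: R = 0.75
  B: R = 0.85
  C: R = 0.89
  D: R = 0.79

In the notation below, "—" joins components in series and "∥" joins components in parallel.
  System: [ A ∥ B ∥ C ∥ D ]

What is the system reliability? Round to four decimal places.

0.9991

Parallel (A, B, C, and D): 1 − (1 − 0.750000)(1 − 0.850000)(1 − 0.890000)(1 − 0.790000) = 0.9991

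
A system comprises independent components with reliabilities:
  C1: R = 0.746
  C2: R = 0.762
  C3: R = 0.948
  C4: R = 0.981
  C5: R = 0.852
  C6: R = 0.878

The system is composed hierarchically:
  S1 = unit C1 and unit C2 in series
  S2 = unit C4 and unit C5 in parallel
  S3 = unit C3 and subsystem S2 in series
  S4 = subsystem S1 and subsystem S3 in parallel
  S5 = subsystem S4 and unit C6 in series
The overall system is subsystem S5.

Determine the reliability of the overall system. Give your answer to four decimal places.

Series (C1 and C2): 0.746000 × 0.762000 = 0.568452
Parallel (C4 and C5): 1 − (1 − 0.981000)(1 − 0.852000) = 0.997188
Series (C3 and [0.997188]): 0.948000 × 0.997188 = 0.945334
Parallel ([0.568452] and [0.945334]): 1 − (1 − 0.568452)(1 − 0.945334) = 0.976409
Series ([0.976409] and C6): 0.976409 × 0.878000 = 0.8573

0.8573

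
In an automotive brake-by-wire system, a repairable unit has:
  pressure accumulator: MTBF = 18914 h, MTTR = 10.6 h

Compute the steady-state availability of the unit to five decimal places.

0.99944

A(pressure accumulator) = MTBF/(MTBF+MTTR) = 18914/(18914+10.6) = 0.99944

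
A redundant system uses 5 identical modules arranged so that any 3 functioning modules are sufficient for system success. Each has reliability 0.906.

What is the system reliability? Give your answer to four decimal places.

R = Σ_{i=3}^{5} C(5,i) p^i (1−p)^{5−i} with p = 0.906
C(5,3)·0.906^3·0.094^2 = 0.065711
C(5,4)·0.906^4·0.094^1 = 0.316673
C(5,5)·0.906^5·0.094^0 = 0.610437
Sum = 0.9928

0.9928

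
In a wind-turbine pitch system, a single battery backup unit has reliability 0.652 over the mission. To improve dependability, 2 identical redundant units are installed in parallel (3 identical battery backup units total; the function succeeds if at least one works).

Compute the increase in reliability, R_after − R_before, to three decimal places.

R_before = 0.652
R_after = 1 − (1 − 0.652)^3 = 0.958
ΔR = 0.958 − 0.652 = 0.306

0.306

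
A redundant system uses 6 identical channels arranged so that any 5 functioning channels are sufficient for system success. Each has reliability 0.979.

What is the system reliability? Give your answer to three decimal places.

R = Σ_{i=5}^{6} C(6,i) p^i (1−p)^{6−i} with p = 0.979
C(6,5)·0.979^5·0.021^1 = 0.11331
C(6,6)·0.979^6·0.021^0 = 0.88043
Sum = 0.994

0.994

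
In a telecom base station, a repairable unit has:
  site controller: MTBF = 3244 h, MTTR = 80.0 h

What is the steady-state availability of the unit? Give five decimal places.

A(site controller) = MTBF/(MTBF+MTTR) = 3244/(3244+80.0) = 0.97593

0.97593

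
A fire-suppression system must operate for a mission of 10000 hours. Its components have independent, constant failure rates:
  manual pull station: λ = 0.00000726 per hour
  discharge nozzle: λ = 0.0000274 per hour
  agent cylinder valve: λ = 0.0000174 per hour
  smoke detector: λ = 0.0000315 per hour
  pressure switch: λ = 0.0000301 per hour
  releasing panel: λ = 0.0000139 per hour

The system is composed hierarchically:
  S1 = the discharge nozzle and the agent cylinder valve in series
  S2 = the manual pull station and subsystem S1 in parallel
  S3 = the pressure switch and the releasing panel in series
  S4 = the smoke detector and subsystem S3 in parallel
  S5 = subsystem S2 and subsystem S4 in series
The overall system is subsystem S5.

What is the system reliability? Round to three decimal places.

0.881

R(manual pull station) = exp(−0.00000726 × 10000) = 0.92997
R(discharge nozzle) = exp(−0.0000274 × 10000) = 0.76033
R(agent cylinder valve) = exp(−0.0000174 × 10000) = 0.84030
R(smoke detector) = exp(−0.0000315 × 10000) = 0.72979
R(pressure switch) = exp(−0.0000301 × 10000) = 0.74008
R(releasing panel) = exp(−0.0000139 × 10000) = 0.87023
Series (discharge nozzle and agent cylinder valve): 0.76033 × 0.84030 = 0.63891
Parallel (manual pull station and [0.63891]): 1 − (1 − 0.92997)(1 − 0.63891) = 0.97471
Series (pressure switch and releasing panel): 0.74008 × 0.87023 = 0.64404
Parallel (smoke detector and [0.64404]): 1 − (1 − 0.72979)(1 − 0.64404) = 0.90382
Series ([0.97471] and [0.90382]): 0.97471 × 0.90382 = 0.881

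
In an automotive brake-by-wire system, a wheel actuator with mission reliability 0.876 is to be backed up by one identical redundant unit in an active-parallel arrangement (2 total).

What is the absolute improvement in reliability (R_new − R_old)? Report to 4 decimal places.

R_before = 0.876
R_after = 1 − (1 − 0.876)^2 = 0.9846
ΔR = 0.9846 − 0.876 = 0.1086

0.1086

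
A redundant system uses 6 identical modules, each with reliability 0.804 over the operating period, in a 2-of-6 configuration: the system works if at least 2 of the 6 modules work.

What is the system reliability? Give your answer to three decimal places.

R = Σ_{i=2}^{6} C(6,i) p^i (1−p)^{6−i} with p = 0.804
C(6,2)·0.804^2·0.196^4 = 0.01431
C(6,3)·0.804^3·0.196^3 = 0.07826
C(6,4)·0.804^4·0.196^2 = 0.24078
C(6,5)·0.804^5·0.196^1 = 0.39508
C(6,6)·0.804^6·0.196^0 = 0.27011
Sum = 0.999

0.999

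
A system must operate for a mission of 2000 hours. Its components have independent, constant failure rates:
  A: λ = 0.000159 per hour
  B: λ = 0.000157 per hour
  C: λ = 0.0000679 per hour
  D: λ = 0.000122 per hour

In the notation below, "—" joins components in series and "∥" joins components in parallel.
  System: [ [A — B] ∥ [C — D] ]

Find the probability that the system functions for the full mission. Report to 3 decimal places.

R(A) = exp(−0.000159 × 2000) = 0.72760
R(B) = exp(−0.000157 × 2000) = 0.73052
R(C) = exp(−0.0000679 × 2000) = 0.87302
R(D) = exp(−0.000122 × 2000) = 0.78349
Series (A and B): 0.72760 × 0.73052 = 0.53153
Series (C and D): 0.87302 × 0.78349 = 0.68400
Parallel ([0.53153] and [0.68400]): 1 − (1 − 0.53153)(1 − 0.68400) = 0.852

0.852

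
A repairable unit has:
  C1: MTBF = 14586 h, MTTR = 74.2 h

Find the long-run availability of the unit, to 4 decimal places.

0.9949

A(C1) = MTBF/(MTBF+MTTR) = 14586/(14586+74.2) = 0.9949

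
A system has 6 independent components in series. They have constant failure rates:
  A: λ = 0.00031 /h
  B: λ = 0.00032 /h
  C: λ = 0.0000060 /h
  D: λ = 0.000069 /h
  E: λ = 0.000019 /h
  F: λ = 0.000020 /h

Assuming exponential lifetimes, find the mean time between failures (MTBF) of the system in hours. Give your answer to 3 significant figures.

1340

Series of exponential components: λ_sys = Σ λ_i
λ_sys = 0.00031 + 0.00032 + 0.0000060 + 0.000069 + 0.000019 + 0.000020 = 7.4400e-04 /h
MTBF = 1 / λ_sys = 1340 h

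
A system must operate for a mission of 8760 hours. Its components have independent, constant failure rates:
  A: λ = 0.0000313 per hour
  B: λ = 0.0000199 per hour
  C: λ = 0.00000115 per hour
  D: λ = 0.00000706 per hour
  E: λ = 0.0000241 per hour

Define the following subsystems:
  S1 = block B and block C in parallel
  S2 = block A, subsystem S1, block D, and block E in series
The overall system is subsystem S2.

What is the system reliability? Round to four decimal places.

0.5777

R(A) = exp(−0.0000313 × 8760) = 0.760189
R(B) = exp(−0.0000199 × 8760) = 0.840025
R(C) = exp(−0.00000115 × 8760) = 0.989977
R(D) = exp(−0.00000706 × 8760) = 0.940028
R(E) = exp(−0.0000241 × 8760) = 0.809680
Parallel (B and C): 1 − (1 − 0.840025)(1 − 0.989977) = 0.998397
Series (A, [0.998397], D, and E): 0.760189 × 0.998397 × 0.940028 × 0.809680 = 0.5777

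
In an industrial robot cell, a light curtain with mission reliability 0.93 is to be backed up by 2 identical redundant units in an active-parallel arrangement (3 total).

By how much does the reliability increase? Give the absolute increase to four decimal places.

0.0697

R_before = 0.93
R_after = 1 − (1 − 0.93)^3 = 0.9997
ΔR = 0.9997 − 0.93 = 0.0697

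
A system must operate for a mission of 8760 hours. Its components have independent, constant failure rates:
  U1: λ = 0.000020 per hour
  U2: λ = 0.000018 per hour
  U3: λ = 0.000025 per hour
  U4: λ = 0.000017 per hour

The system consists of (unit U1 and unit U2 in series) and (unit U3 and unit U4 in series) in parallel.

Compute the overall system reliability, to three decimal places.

R(U1) = exp(−0.000020 × 8760) = 0.83929
R(U2) = exp(−0.000018 × 8760) = 0.85412
R(U3) = exp(−0.000025 × 8760) = 0.80332
R(U4) = exp(−0.000017 × 8760) = 0.86164
Series (U1 and U2): 0.83929 × 0.85412 = 0.71685
Series (U3 and U4): 0.80332 × 0.86164 = 0.69217
Parallel ([0.71685] and [0.69217]): 1 − (1 − 0.71685)(1 − 0.69217) = 0.913

0.913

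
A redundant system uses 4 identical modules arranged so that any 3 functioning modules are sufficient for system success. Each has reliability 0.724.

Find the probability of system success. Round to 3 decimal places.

0.694

R = Σ_{i=3}^{4} C(4,i) p^i (1−p)^{4−i} with p = 0.724
C(4,3)·0.724^3·0.276^1 = 0.41897
C(4,4)·0.724^4·0.276^0 = 0.27476
Sum = 0.694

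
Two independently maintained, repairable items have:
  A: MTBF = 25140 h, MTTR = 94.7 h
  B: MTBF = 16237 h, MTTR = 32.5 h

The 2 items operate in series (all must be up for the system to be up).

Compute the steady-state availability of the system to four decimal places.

0.9943

A(A) = MTBF/(MTBF+MTTR) = 25140/(25140+94.7) = 0.996247
A(B) = MTBF/(MTBF+MTTR) = 16237/(16237+32.5) = 0.998002
Series availability: 0.996247 × 0.998002 = 0.9943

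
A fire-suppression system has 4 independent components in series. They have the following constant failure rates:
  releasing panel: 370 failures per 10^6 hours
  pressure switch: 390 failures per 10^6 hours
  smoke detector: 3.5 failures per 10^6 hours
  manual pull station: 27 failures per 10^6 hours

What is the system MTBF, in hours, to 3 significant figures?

1270

Series of exponential components: λ_sys = Σ λ_i
λ_sys = 0.00037 + 0.00039 + 0.0000035 + 0.000027 = 7.9050e-04 /h
MTBF = 1 / λ_sys = 1270 h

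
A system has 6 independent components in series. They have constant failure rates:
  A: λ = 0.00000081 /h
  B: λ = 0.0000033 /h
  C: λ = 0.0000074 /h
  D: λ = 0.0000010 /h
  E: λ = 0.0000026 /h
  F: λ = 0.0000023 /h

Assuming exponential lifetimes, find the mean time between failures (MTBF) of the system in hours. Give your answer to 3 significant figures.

57400

Series of exponential components: λ_sys = Σ λ_i
λ_sys = 0.00000081 + 0.0000033 + 0.0000074 + 0.0000010 + 0.0000026 + 0.0000023 = 1.7410e-05 /h
MTBF = 1 / λ_sys = 57400 h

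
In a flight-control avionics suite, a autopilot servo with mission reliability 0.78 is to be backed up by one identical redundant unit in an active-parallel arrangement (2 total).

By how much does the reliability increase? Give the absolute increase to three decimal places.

R_before = 0.78
R_after = 1 − (1 − 0.78)^2 = 0.952
ΔR = 0.952 − 0.78 = 0.172

0.172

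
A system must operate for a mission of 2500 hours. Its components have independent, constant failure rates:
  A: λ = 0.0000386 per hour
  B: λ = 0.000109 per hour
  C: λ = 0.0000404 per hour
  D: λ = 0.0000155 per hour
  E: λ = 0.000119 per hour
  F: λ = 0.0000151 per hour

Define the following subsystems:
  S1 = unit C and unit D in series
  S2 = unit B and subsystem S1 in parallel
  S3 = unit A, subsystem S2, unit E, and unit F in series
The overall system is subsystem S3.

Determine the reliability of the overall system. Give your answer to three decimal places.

R(A) = exp(−0.0000386 × 2500) = 0.90801
R(B) = exp(−0.000109 × 2500) = 0.76147
R(C) = exp(−0.0000404 × 2500) = 0.90393
R(D) = exp(−0.0000155 × 2500) = 0.96199
R(E) = exp(−0.000119 × 2500) = 0.74267
R(F) = exp(−0.0000151 × 2500) = 0.96295
Series (C and D): 0.90393 × 0.96199 = 0.86957
Parallel (B and [0.86957]): 1 − (1 − 0.76147)(1 − 0.86957) = 0.96889
Series (A, [0.96889], E, and F): 0.90801 × 0.96889 × 0.74267 × 0.96295 = 0.629

0.629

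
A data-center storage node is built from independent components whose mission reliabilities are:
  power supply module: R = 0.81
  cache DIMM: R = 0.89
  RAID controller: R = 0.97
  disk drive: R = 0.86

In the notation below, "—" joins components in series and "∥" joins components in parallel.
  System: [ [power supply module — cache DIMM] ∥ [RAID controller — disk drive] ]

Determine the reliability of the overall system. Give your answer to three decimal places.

0.954

Series (power supply module and cache DIMM): 0.81000 × 0.89000 = 0.72090
Series (RAID controller and disk drive): 0.97000 × 0.86000 = 0.83420
Parallel ([0.72090] and [0.83420]): 1 − (1 − 0.72090)(1 − 0.83420) = 0.954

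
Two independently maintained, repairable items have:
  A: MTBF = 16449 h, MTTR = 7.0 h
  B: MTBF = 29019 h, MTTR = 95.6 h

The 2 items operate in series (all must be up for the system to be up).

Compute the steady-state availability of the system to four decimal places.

A(A) = MTBF/(MTBF+MTTR) = 16449/(16449+7.0) = 0.999575
A(B) = MTBF/(MTBF+MTTR) = 29019/(29019+95.6) = 0.996716
Series availability: 0.999575 × 0.996716 = 0.9963

0.9963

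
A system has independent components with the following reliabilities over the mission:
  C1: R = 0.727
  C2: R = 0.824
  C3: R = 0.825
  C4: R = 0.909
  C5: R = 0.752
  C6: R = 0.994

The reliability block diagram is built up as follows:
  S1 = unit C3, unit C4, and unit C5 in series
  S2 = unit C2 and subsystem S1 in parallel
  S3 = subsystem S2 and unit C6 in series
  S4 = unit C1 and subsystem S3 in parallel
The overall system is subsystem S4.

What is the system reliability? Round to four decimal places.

Series (C3, C4, and C5): 0.825000 × 0.909000 × 0.752000 = 0.563944
Parallel (C2 and [0.563944]): 1 − (1 − 0.824000)(1 − 0.563944) = 0.923254
Series ([0.923254] and C6): 0.923254 × 0.994000 = 0.917714
Parallel (C1 and [0.917714]): 1 − (1 − 0.727000)(1 − 0.917714) = 0.9775

0.9775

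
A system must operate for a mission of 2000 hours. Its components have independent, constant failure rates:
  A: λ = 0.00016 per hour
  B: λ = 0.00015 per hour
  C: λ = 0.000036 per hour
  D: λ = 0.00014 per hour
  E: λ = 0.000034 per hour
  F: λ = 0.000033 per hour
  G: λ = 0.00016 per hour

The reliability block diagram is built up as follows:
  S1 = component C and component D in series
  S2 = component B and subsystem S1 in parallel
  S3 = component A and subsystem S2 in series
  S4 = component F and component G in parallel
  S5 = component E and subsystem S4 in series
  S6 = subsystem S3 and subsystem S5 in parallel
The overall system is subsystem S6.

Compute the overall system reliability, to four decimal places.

R(A) = exp(−0.00016 × 2000) = 0.726149
R(B) = exp(−0.00015 × 2000) = 0.740818
R(C) = exp(−0.000036 × 2000) = 0.930531
R(D) = exp(−0.00014 × 2000) = 0.755784
R(E) = exp(−0.000034 × 2000) = 0.934260
R(F) = exp(−0.000033 × 2000) = 0.936131
R(G) = exp(−0.00016 × 2000) = 0.726149
Series (C and D): 0.930531 × 0.755784 = 0.703280
Parallel (B and [0.703280]): 1 − (1 − 0.740818)(1 − 0.703280) = 0.923096
Series (A and [0.923096]): 0.726149 × 0.923096 = 0.670305
Parallel (F and G): 1 − (1 − 0.936131)(1 − 0.726149) = 0.982509
Series (E and [0.982509]): 0.934260 × 0.982509 = 0.917919
Parallel ([0.670305] and [0.917919]): 1 − (1 − 0.670305)(1 − 0.917919) = 0.9729

0.9729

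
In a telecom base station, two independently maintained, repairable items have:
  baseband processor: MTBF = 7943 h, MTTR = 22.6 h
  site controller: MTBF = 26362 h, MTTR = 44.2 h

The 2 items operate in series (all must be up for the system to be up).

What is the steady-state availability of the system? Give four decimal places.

0.9955

A(baseband processor) = MTBF/(MTBF+MTTR) = 7943/(7943+22.6) = 0.997163
A(site controller) = MTBF/(MTBF+MTTR) = 26362/(26362+44.2) = 0.998326
Series availability: 0.997163 × 0.998326 = 0.9955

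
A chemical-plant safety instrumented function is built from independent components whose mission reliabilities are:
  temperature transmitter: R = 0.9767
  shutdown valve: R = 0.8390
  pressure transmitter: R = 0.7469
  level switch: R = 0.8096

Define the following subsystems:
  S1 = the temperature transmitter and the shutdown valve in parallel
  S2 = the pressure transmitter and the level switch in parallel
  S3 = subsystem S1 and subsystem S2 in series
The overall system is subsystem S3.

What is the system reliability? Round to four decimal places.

Parallel (temperature transmitter and shutdown valve): 1 − (1 − 0.976700)(1 − 0.839000) = 0.996249
Parallel (pressure transmitter and level switch): 1 − (1 − 0.746900)(1 − 0.809600) = 0.951810
Series ([0.996249] and [0.951810]): 0.996249 × 0.951810 = 0.9482

0.9482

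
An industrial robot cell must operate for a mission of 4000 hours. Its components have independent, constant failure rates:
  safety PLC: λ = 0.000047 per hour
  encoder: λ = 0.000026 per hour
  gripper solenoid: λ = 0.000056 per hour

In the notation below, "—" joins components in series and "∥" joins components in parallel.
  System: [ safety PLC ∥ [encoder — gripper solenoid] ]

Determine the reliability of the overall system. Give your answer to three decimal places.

R(safety PLC) = exp(−0.000047 × 4000) = 0.82861
R(encoder) = exp(−0.000026 × 4000) = 0.90123
R(gripper solenoid) = exp(−0.000056 × 4000) = 0.79932
Series (encoder and gripper solenoid): 0.90123 × 0.79932 = 0.72037
Parallel (safety PLC and [0.72037]): 1 − (1 − 0.82861)(1 − 0.72037) = 0.952

0.952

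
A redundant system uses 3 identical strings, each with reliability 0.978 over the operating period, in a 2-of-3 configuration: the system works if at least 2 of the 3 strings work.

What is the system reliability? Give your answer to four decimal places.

0.9986

R = Σ_{i=2}^{3} C(3,i) p^i (1−p)^{3−i} with p = 0.978
C(3,2)·0.978^2·0.022^1 = 0.063128
C(3,3)·0.978^3·0.022^0 = 0.935441
Sum = 0.9986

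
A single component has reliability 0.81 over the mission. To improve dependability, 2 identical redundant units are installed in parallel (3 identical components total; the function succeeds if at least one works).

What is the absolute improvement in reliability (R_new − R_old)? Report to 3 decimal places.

0.183

R_before = 0.81
R_after = 1 − (1 − 0.81)^3 = 0.993
ΔR = 0.993 − 0.81 = 0.183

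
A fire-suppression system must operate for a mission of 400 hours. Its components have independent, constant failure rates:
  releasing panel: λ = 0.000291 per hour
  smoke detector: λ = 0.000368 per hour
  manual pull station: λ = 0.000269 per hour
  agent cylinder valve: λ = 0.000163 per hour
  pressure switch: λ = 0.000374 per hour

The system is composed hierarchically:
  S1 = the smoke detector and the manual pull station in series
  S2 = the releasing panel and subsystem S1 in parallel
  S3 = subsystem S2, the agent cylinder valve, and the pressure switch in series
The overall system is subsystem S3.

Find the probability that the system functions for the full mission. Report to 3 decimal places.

R(releasing panel) = exp(−0.000291 × 400) = 0.89012
R(smoke detector) = exp(−0.000368 × 400) = 0.86312
R(manual pull station) = exp(−0.000269 × 400) = 0.89799
R(agent cylinder valve) = exp(−0.000163 × 400) = 0.93688
R(pressure switch) = exp(−0.000374 × 400) = 0.86105
Series (smoke detector and manual pull station): 0.86312 × 0.89799 = 0.77507
Parallel (releasing panel and [0.77507]): 1 − (1 − 0.89012)(1 − 0.77507) = 0.97528
Series ([0.97528], agent cylinder valve, and pressure switch): 0.97528 × 0.93688 × 0.86105 = 0.787

0.787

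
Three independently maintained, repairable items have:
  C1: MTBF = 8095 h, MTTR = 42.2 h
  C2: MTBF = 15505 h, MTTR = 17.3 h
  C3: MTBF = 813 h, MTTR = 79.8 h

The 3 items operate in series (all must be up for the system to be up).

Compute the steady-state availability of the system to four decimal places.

A(C1) = MTBF/(MTBF+MTTR) = 8095/(8095+42.2) = 0.994814
A(C2) = MTBF/(MTBF+MTTR) = 15505/(15505+17.3) = 0.998885
A(C3) = MTBF/(MTBF+MTTR) = 813/(813+79.8) = 0.910618
Series availability: 0.994814 × 0.998885 × 0.910618 = 0.9049

0.9049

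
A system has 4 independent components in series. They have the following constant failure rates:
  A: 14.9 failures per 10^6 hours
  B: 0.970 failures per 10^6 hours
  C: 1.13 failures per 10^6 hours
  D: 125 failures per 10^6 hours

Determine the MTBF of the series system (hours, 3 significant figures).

7040

Series of exponential components: λ_sys = Σ λ_i
λ_sys = 0.0000149 + 0.000000970 + 0.00000113 + 0.000125 = 1.4200e-04 /h
MTBF = 1 / λ_sys = 7040 h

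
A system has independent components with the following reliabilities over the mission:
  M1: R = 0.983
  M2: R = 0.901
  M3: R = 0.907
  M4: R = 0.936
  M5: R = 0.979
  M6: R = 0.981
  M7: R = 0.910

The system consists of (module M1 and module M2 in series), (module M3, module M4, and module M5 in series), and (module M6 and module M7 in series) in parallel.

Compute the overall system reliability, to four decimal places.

Series (M1 and M2): 0.983000 × 0.901000 = 0.885683
Series (M3, M4, and M5): 0.907000 × 0.936000 × 0.979000 = 0.831124
Series (M6 and M7): 0.981000 × 0.910000 = 0.892710
Parallel ([0.885683], [0.831124], and [0.892710]): 1 − (1 − 0.885683)(1 − 0.831124)(1 − 0.892710) = 0.9979

0.9979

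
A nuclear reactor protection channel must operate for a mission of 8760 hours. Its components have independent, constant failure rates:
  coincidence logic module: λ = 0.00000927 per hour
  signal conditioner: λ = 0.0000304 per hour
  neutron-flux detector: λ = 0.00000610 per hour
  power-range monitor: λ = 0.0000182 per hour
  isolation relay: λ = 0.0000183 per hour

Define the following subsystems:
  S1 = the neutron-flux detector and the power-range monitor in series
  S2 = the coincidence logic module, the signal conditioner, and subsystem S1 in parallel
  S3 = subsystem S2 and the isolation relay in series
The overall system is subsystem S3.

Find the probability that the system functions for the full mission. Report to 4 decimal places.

0.8489

R(coincidence logic module) = exp(−0.00000927 × 8760) = 0.922004
R(signal conditioner) = exp(−0.0000304 × 8760) = 0.766206
R(neutron-flux detector) = exp(−0.00000610 × 8760) = 0.947967
R(power-range monitor) = exp(−0.0000182 × 8760) = 0.852628
R(isolation relay) = exp(−0.0000183 × 8760) = 0.851881
Series (neutron-flux detector and power-range monitor): 0.947967 × 0.852628 = 0.808263
Parallel (coincidence logic module, signal conditioner, and [0.808263]): 1 − (1 − 0.922004)(1 − 0.766206)(1 − 0.808263) = 0.996504
Series ([0.996504] and isolation relay): 0.996504 × 0.851881 = 0.8489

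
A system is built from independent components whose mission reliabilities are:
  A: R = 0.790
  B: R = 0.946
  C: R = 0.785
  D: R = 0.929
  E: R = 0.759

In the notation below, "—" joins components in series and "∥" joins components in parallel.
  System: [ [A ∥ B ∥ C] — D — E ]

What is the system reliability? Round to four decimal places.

0.7034

Parallel (A, B, and C): 1 − (1 − 0.790000)(1 − 0.946000)(1 − 0.785000) = 0.997562
Series ([0.997562], D, and E): 0.997562 × 0.929000 × 0.759000 = 0.7034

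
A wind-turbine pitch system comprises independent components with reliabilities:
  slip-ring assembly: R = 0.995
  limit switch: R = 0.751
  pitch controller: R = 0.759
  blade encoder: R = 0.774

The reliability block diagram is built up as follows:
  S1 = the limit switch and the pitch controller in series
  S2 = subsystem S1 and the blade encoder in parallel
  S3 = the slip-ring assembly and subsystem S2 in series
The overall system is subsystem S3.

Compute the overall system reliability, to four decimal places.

Series (limit switch and pitch controller): 0.751000 × 0.759000 = 0.570009
Parallel ([0.570009] and blade encoder): 1 − (1 − 0.570009)(1 − 0.774000) = 0.902822
Series (slip-ring assembly and [0.902822]): 0.995000 × 0.902822 = 0.8983

0.8983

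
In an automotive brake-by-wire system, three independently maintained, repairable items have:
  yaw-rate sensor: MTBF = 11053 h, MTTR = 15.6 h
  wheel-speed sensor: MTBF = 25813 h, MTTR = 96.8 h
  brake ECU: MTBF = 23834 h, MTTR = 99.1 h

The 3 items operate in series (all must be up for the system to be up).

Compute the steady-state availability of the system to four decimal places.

0.9907

A(yaw-rate sensor) = MTBF/(MTBF+MTTR) = 11053/(11053+15.6) = 0.998591
A(wheel-speed sensor) = MTBF/(MTBF+MTTR) = 25813/(25813+96.8) = 0.996264
A(brake ECU) = MTBF/(MTBF+MTTR) = 23834/(23834+99.1) = 0.995859
Series availability: 0.998591 × 0.996264 × 0.995859 = 0.9907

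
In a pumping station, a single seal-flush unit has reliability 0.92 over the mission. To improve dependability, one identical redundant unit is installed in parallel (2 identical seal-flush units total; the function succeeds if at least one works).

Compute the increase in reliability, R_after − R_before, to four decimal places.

R_before = 0.92
R_after = 1 − (1 − 0.92)^2 = 0.9936
ΔR = 0.9936 − 0.92 = 0.0736

0.0736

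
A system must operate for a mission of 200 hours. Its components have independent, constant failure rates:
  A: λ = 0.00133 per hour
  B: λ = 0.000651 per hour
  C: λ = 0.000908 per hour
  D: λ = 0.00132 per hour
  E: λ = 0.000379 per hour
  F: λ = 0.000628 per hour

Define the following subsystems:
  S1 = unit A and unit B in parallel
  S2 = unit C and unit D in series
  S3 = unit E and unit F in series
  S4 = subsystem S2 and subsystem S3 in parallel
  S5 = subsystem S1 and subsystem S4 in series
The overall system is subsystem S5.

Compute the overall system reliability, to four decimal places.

R(A) = exp(−0.00133 × 200) = 0.766439
R(B) = exp(−0.000651 × 200) = 0.877920
R(C) = exp(−0.000908 × 200) = 0.833935
R(D) = exp(−0.00132 × 200) = 0.767974
R(E) = exp(−0.000379 × 200) = 0.927002
R(F) = exp(−0.000628 × 200) = 0.881968
Parallel (A and B): 1 − (1 − 0.766439)(1 − 0.877920) = 0.971487
Series (C and D): 0.833935 × 0.767974 = 0.640440
Series (E and F): 0.927002 × 0.881968 = 0.817586
Parallel ([0.640440] and [0.817586]): 1 − (1 − 0.640440)(1 − 0.817586) = 0.934411
Series ([0.971487] and [0.934411]): 0.971487 × 0.934411 = 0.9078

0.9078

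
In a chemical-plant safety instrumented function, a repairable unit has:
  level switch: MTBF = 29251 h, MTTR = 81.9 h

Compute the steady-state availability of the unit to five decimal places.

A(level switch) = MTBF/(MTBF+MTTR) = 29251/(29251+81.9) = 0.99721

0.99721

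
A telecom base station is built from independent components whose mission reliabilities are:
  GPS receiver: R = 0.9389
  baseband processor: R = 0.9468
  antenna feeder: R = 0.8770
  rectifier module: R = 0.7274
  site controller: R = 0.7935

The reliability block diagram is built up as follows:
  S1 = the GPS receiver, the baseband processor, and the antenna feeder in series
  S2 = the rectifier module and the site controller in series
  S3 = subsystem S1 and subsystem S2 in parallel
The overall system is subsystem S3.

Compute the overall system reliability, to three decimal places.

0.907

Series (GPS receiver, baseband processor, and antenna feeder): 0.93890 × 0.94680 × 0.87700 = 0.77961
Series (rectifier module and site controller): 0.72740 × 0.79350 = 0.57719
Parallel ([0.77961] and [0.57719]): 1 − (1 − 0.77961)(1 − 0.57719) = 0.907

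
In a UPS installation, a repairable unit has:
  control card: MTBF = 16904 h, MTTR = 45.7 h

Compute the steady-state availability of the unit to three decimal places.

0.997

A(control card) = MTBF/(MTBF+MTTR) = 16904/(16904+45.7) = 0.997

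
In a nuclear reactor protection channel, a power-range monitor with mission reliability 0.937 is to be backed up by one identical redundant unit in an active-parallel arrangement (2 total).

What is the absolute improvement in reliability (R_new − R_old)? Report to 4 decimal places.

R_before = 0.937
R_after = 1 − (1 − 0.937)^2 = 0.9960
ΔR = 0.9960 − 0.937 = 0.0590

0.0590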